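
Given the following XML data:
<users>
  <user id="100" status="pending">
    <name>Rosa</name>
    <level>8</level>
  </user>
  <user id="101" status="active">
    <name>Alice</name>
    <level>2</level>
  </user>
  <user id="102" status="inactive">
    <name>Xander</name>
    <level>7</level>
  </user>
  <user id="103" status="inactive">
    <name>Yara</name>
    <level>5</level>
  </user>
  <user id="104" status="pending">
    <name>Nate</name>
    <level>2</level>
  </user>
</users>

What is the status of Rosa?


Finding user with name = Rosa
user id="100" status="pending"

ANSWER: pending


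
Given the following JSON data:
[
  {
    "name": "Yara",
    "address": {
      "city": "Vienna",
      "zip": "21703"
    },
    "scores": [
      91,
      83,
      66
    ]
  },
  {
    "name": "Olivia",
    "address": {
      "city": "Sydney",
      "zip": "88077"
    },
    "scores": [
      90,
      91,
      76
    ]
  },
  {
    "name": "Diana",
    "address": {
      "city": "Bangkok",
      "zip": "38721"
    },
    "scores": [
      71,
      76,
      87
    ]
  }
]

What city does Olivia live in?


Path: records[1].address.city
Value: Sydney

ANSWER: Sydney


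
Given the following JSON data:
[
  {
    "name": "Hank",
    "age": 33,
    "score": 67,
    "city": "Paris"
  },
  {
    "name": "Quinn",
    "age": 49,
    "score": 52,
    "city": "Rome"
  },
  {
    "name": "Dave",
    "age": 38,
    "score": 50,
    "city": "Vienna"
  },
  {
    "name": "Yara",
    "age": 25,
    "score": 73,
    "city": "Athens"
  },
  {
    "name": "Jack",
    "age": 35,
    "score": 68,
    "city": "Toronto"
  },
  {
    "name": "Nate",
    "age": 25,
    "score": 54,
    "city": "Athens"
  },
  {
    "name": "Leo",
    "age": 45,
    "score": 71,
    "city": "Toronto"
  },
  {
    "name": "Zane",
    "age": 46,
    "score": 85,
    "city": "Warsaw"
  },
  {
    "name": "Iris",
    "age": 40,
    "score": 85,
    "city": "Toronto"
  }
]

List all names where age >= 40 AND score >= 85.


Checking both conditions:
  Hank (age=33, score=67) -> no
  Quinn (age=49, score=52) -> no
  Dave (age=38, score=50) -> no
  Yara (age=25, score=73) -> no
  Jack (age=35, score=68) -> no
  Nate (age=25, score=54) -> no
  Leo (age=45, score=71) -> no
  Zane (age=46, score=85) -> YES
  Iris (age=40, score=85) -> YES


ANSWER: Zane, Iris


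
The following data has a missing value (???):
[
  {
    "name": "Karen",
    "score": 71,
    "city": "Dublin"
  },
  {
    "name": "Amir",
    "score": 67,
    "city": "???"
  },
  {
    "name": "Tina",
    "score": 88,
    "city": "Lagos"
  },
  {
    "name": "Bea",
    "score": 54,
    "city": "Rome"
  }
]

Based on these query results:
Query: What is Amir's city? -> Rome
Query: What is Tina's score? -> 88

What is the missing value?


The missing value is Amir's city
From query: Amir's city = Rome

ANSWER: Rome


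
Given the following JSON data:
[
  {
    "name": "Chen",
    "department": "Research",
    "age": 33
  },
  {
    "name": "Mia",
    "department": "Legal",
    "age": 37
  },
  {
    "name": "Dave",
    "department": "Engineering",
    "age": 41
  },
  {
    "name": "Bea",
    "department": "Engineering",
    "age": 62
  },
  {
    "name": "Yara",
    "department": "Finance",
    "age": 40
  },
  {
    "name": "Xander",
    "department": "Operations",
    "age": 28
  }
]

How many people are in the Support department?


Scanning records for department = Support
  No matches found
Count: 0

ANSWER: 0


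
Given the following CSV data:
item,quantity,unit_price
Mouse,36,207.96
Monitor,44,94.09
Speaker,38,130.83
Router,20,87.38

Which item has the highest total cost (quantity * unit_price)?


Computing row totals:
  Mouse: 7486.56
  Monitor: 4139.96
  Speaker: 4971.54
  Router: 1747.6
Maximum: Mouse (7486.56)

ANSWER: Mouse


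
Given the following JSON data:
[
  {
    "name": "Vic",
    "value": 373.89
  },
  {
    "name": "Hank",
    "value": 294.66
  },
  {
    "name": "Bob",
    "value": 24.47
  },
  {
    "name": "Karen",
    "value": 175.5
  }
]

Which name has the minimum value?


Comparing values:
  Vic: 373.89
  Hank: 294.66
  Bob: 24.47
  Karen: 175.5
Minimum: Bob (24.47)

ANSWER: Bob


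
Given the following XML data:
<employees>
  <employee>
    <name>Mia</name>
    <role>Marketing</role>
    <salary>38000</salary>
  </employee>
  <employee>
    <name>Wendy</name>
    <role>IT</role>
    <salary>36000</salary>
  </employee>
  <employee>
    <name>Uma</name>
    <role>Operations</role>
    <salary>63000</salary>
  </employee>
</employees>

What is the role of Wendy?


Searching for <employee> with <name>Wendy</name>
Found at position 2
<role>IT</role>

ANSWER: IT


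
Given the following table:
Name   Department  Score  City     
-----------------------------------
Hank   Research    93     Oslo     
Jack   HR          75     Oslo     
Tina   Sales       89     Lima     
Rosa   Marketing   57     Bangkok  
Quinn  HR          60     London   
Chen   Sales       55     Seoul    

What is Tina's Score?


Row 3: Tina
Score = 89

ANSWER: 89


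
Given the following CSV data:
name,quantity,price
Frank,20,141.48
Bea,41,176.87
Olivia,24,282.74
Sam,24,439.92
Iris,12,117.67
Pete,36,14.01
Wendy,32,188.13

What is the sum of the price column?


Values in 'price' column:
  Row 1: 141.48
  Row 2: 176.87
  Row 3: 282.74
  Row 4: 439.92
  Row 5: 117.67
  Row 6: 14.01
  Row 7: 188.13
Sum = 141.48 + 176.87 + 282.74 + 439.92 + 117.67 + 14.01 + 188.13 = 1360.82

ANSWER: 1360.82


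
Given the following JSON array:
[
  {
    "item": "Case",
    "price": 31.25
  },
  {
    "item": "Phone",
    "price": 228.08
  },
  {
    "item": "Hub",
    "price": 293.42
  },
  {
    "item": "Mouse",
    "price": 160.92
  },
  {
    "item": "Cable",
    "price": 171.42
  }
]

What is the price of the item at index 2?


Array index 2 -> Hub
price = 293.42

ANSWER: 293.42


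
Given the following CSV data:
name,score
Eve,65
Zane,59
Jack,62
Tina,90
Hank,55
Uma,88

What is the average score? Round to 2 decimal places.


Scores: 65, 59, 62, 90, 55, 88
Sum = 419
Count = 6
Average = 419 / 6 = 69.83

ANSWER: 69.83


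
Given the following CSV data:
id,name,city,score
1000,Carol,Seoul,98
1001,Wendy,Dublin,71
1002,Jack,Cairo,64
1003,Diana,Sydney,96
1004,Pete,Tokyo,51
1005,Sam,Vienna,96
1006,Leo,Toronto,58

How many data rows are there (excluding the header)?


Counting rows (excluding header):
Header: id,name,city,score
Data rows: 7

ANSWER: 7


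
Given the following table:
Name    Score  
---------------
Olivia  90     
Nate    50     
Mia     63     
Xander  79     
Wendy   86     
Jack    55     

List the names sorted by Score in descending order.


Sorting by Score (descending):
  Olivia: 90
  Wendy: 86
  Xander: 79
  Mia: 63
  Jack: 55
  Nate: 50


ANSWER: Olivia, Wendy, Xander, Mia, Jack, Nate


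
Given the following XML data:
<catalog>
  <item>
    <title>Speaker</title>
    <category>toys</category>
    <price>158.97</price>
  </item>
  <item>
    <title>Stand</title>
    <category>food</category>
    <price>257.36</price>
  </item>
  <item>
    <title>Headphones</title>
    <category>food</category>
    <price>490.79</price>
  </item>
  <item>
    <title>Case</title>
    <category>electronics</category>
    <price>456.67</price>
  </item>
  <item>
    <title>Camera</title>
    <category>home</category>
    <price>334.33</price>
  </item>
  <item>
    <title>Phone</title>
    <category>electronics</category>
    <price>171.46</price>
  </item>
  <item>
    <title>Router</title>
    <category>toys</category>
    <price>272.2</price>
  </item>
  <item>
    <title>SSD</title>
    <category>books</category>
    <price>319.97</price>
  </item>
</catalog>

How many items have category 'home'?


Scanning <item> elements for <category>home</category>:
  Item 5: Camera -> MATCH
Count: 1

ANSWER: 1


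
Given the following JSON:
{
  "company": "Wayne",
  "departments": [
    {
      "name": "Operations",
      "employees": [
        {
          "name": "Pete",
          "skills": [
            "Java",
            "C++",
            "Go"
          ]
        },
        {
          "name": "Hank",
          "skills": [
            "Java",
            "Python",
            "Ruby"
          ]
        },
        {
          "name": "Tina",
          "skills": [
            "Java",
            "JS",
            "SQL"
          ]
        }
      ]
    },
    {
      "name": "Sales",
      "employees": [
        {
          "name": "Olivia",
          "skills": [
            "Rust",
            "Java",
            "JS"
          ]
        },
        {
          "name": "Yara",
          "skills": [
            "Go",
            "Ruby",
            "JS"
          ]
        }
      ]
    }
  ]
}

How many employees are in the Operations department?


Path: departments[0].employees
Count: 3

ANSWER: 3


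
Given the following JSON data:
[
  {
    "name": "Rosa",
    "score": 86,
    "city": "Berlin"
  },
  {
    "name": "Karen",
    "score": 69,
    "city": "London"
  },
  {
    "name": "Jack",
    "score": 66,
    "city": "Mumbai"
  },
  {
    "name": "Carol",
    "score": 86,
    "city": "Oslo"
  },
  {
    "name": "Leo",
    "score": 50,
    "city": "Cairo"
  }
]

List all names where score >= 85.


Filtering records where score >= 85:
  Rosa (score=86) -> YES
  Karen (score=69) -> no
  Jack (score=66) -> no
  Carol (score=86) -> YES
  Leo (score=50) -> no


ANSWER: Rosa, Carol


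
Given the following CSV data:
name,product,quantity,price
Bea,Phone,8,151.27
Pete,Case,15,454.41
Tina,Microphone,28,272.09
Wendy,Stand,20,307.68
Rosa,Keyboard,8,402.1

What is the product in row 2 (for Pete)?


Row 2: Pete
Column 'product' = Case

ANSWER: Case


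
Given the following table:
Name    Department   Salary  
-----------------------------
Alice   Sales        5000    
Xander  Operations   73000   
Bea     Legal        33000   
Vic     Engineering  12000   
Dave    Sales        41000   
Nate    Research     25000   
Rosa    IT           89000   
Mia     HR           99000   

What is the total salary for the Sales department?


Sales department members:
  Alice: 5000
  Dave: 41000
Total = 5000 + 41000 = 46000

ANSWER: 46000


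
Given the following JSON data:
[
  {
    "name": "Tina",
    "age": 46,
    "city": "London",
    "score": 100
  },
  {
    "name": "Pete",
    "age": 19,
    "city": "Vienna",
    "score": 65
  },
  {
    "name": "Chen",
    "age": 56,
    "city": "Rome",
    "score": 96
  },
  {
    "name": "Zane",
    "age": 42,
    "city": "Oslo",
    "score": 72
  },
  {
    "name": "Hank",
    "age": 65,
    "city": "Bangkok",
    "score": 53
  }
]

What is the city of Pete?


Looking up record where name = Pete
Record index: 1
Field 'city' = Vienna

ANSWER: Vienna


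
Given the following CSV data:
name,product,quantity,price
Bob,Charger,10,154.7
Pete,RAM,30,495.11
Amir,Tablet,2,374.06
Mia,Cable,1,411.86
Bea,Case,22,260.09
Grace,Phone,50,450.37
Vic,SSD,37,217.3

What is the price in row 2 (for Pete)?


Row 2: Pete
Column 'price' = 495.11

ANSWER: 495.11


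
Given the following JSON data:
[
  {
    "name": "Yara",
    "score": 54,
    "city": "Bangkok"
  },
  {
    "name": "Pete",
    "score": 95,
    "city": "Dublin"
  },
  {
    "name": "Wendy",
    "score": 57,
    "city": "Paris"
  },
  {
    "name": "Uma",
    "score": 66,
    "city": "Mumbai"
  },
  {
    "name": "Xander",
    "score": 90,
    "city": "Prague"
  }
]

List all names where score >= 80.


Filtering records where score >= 80:
  Yara (score=54) -> no
  Pete (score=95) -> YES
  Wendy (score=57) -> no
  Uma (score=66) -> no
  Xander (score=90) -> YES


ANSWER: Pete, Xander


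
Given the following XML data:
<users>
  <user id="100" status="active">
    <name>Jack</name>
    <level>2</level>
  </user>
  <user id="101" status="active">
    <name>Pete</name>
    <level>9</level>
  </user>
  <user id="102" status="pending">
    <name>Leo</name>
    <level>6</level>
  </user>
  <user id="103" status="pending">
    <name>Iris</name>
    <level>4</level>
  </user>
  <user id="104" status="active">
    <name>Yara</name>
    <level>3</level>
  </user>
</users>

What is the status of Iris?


Finding user with name = Iris
user id="103" status="pending"

ANSWER: pending


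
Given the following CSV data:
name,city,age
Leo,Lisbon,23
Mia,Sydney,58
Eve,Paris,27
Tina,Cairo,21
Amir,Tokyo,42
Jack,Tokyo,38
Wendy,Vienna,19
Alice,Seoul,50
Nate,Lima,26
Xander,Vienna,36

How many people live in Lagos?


Scanning city column for 'Lagos':
Total matches: 0

ANSWER: 0


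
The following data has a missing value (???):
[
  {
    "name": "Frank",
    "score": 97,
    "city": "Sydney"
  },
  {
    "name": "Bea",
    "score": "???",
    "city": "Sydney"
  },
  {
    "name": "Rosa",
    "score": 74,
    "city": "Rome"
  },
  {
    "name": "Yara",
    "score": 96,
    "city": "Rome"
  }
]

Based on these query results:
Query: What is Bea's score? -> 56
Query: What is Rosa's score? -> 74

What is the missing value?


The missing value is Bea's score
From query: Bea's score = 56

ANSWER: 56


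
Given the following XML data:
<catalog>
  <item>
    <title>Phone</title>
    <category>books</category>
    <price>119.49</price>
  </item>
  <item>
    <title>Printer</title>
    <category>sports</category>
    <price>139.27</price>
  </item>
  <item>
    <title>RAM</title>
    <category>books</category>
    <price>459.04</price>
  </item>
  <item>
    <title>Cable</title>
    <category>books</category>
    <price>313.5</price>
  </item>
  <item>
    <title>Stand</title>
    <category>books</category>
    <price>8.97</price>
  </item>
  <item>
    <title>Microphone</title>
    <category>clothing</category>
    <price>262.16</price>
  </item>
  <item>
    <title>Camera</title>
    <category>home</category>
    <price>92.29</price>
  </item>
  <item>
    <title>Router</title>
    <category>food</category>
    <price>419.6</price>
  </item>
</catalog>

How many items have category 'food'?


Scanning <item> elements for <category>food</category>:
  Item 8: Router -> MATCH
Count: 1

ANSWER: 1


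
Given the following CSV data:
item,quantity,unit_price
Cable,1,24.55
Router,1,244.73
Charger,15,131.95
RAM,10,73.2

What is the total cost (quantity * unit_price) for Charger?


Row: Charger
quantity = 15
unit_price = 131.95
total = 15 * 131.95 = 1979.25

ANSWER: 1979.25


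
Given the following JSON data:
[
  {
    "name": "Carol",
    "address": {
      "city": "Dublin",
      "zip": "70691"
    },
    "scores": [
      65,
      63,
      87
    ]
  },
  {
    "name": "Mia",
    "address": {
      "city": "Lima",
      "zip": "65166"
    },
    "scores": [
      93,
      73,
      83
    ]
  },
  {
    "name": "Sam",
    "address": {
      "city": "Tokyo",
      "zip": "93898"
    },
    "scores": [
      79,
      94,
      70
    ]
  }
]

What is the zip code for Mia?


Path: records[1].address.zip
Value: 65166

ANSWER: 65166


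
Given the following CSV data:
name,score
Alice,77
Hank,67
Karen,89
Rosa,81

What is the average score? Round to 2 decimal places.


Scores: 77, 67, 89, 81
Sum = 314
Count = 4
Average = 314 / 4 = 78.50

ANSWER: 78.50


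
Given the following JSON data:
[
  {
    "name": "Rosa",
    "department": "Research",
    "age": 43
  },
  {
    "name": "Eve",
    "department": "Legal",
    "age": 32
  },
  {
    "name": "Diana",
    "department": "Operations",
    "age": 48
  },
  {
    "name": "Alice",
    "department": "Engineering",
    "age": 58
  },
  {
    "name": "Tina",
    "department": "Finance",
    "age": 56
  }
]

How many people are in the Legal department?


Scanning records for department = Legal
  Record 1: Eve
Count: 1

ANSWER: 1


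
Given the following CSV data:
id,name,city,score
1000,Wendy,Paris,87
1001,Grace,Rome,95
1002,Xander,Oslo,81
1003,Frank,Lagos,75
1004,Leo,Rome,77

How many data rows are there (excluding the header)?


Counting rows (excluding header):
Header: id,name,city,score
Data rows: 5

ANSWER: 5


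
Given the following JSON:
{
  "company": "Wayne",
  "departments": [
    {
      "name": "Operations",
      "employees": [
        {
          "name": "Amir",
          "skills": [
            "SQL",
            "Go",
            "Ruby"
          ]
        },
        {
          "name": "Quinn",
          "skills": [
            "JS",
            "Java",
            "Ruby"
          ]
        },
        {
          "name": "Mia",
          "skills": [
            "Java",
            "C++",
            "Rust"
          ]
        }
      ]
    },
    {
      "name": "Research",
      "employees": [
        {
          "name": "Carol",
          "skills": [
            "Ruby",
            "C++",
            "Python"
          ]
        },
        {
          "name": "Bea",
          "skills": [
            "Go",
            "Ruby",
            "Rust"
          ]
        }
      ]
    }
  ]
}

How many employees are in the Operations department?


Path: departments[0].employees
Count: 3

ANSWER: 3


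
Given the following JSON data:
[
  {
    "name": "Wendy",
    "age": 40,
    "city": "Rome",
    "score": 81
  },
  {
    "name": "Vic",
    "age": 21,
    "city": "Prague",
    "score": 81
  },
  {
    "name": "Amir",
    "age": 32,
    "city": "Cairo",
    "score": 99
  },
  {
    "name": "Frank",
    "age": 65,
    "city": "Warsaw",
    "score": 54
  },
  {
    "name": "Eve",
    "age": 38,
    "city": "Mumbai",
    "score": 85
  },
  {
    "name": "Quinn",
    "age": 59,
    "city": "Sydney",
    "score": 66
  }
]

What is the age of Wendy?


Looking up record where name = Wendy
Record index: 0
Field 'age' = 40

ANSWER: 40


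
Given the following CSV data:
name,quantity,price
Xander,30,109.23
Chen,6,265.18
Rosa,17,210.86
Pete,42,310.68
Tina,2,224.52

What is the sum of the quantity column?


Values in 'quantity' column:
  Row 1: 30
  Row 2: 6
  Row 3: 17
  Row 4: 42
  Row 5: 2
Sum = 30 + 6 + 17 + 42 + 2 = 97

ANSWER: 97


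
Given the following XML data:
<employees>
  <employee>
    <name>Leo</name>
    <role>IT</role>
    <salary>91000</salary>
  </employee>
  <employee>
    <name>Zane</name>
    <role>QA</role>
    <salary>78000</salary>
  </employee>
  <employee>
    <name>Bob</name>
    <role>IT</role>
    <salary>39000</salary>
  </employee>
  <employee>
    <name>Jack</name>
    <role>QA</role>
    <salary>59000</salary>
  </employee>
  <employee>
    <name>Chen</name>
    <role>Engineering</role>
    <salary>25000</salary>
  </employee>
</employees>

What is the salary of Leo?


Searching for <employee> with <name>Leo</name>
Found at position 1
<salary>91000</salary>

ANSWER: 91000


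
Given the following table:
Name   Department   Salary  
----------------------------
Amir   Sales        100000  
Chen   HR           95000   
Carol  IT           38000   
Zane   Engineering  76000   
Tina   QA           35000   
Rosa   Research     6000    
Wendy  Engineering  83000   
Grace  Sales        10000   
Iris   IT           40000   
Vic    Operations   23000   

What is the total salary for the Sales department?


Sales department members:
  Amir: 100000
  Grace: 10000
Total = 100000 + 10000 = 110000

ANSWER: 110000


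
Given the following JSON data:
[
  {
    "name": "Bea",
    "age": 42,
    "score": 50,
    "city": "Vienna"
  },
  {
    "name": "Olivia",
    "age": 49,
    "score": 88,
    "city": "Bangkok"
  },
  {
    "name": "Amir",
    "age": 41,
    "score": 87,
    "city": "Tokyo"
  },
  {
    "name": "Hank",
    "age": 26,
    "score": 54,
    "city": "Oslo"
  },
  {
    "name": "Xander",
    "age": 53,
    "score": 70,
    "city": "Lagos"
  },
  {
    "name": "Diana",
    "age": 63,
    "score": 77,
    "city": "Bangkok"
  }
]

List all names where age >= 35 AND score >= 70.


Checking both conditions:
  Bea (age=42, score=50) -> no
  Olivia (age=49, score=88) -> YES
  Amir (age=41, score=87) -> YES
  Hank (age=26, score=54) -> no
  Xander (age=53, score=70) -> YES
  Diana (age=63, score=77) -> YES


ANSWER: Olivia, Amir, Xander, Diana


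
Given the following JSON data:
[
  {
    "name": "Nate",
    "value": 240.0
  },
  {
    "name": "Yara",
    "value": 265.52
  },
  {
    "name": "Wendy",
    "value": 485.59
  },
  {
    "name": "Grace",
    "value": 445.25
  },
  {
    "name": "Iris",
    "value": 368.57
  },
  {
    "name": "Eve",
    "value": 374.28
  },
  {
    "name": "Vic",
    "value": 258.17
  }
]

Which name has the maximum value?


Comparing values:
  Nate: 240.0
  Yara: 265.52
  Wendy: 485.59
  Grace: 445.25
  Iris: 368.57
  Eve: 374.28
  Vic: 258.17
Maximum: Wendy (485.59)

ANSWER: Wendy


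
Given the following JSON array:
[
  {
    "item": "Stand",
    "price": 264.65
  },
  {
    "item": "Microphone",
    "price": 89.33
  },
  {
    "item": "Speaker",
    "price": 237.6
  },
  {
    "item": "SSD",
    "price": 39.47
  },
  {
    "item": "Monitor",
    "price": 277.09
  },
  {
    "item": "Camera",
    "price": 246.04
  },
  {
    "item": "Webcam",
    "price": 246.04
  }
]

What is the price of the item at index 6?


Array index 6 -> Webcam
price = 246.04

ANSWER: 246.04


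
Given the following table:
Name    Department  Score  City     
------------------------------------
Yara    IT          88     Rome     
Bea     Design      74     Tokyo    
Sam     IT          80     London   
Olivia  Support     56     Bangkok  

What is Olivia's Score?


Row 4: Olivia
Score = 56

ANSWER: 56


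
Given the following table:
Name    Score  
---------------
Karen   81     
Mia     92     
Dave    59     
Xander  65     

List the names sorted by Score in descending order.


Sorting by Score (descending):
  Mia: 92
  Karen: 81
  Xander: 65
  Dave: 59


ANSWER: Mia, Karen, Xander, Dave


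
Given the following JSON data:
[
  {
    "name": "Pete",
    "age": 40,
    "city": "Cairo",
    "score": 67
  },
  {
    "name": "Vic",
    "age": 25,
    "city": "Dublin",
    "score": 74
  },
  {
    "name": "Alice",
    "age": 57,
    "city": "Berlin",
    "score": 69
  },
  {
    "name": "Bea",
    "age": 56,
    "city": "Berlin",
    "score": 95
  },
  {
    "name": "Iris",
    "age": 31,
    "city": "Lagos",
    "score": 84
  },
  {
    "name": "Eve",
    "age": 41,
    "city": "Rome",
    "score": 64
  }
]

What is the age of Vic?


Looking up record where name = Vic
Record index: 1
Field 'age' = 25

ANSWER: 25


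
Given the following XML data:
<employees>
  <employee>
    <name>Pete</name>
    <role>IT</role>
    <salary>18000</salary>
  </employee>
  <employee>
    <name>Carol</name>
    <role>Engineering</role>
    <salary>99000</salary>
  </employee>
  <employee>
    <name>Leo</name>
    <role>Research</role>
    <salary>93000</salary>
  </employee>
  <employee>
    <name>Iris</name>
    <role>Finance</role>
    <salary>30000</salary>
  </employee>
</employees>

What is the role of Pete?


Searching for <employee> with <name>Pete</name>
Found at position 1
<role>IT</role>

ANSWER: IT


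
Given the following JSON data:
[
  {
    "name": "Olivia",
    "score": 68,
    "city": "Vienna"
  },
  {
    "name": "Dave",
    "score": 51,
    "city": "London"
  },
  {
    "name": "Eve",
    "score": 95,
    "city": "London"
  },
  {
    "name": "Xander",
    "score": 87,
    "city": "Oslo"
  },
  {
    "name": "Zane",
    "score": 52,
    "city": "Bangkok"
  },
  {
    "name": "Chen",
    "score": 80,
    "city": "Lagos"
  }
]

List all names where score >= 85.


Filtering records where score >= 85:
  Olivia (score=68) -> no
  Dave (score=51) -> no
  Eve (score=95) -> YES
  Xander (score=87) -> YES
  Zane (score=52) -> no
  Chen (score=80) -> no


ANSWER: Eve, Xander


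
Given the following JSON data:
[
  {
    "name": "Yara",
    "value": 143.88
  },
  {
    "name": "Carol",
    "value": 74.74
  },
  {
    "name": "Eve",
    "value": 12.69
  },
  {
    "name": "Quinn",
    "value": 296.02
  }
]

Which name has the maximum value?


Comparing values:
  Yara: 143.88
  Carol: 74.74
  Eve: 12.69
  Quinn: 296.02
Maximum: Quinn (296.02)

ANSWER: Quinn


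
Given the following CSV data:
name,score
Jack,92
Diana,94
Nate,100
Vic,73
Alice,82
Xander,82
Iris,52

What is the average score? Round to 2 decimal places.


Scores: 92, 94, 100, 73, 82, 82, 52
Sum = 575
Count = 7
Average = 575 / 7 = 82.14

ANSWER: 82.14


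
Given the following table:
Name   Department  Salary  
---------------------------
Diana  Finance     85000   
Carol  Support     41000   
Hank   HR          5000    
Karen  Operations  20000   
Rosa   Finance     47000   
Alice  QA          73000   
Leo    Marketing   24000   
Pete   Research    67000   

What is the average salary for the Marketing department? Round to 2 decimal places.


Marketing department members:
  Leo: 24000
Sum = 24000
Count = 1
Average = 24000 / 1 = 24000.00

ANSWER: 24000.00


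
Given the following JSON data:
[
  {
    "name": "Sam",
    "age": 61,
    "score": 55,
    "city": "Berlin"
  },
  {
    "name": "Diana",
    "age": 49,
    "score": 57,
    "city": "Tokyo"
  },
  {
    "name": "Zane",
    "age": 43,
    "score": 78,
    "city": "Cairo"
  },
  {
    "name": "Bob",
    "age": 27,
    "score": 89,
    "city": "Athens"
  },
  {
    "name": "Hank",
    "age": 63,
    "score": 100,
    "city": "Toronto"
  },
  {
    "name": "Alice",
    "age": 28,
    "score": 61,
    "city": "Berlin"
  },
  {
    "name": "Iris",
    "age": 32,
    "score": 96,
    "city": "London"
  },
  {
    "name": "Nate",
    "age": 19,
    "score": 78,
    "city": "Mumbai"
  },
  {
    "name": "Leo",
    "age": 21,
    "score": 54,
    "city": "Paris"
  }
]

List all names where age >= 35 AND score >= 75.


Checking both conditions:
  Sam (age=61, score=55) -> no
  Diana (age=49, score=57) -> no
  Zane (age=43, score=78) -> YES
  Bob (age=27, score=89) -> no
  Hank (age=63, score=100) -> YES
  Alice (age=28, score=61) -> no
  Iris (age=32, score=96) -> no
  Nate (age=19, score=78) -> no
  Leo (age=21, score=54) -> no


ANSWER: Zane, Hank


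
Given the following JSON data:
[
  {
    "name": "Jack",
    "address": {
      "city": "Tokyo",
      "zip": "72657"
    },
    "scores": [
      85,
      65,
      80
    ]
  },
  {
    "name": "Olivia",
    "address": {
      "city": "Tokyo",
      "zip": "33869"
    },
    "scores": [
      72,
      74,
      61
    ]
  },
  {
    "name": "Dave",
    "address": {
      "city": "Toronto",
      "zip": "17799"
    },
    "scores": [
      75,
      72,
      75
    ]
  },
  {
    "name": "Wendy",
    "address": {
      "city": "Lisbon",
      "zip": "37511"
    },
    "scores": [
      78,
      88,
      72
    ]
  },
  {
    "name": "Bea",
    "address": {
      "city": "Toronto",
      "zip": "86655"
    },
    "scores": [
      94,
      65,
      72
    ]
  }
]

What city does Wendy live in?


Path: records[3].address.city
Value: Lisbon

ANSWER: Lisbon


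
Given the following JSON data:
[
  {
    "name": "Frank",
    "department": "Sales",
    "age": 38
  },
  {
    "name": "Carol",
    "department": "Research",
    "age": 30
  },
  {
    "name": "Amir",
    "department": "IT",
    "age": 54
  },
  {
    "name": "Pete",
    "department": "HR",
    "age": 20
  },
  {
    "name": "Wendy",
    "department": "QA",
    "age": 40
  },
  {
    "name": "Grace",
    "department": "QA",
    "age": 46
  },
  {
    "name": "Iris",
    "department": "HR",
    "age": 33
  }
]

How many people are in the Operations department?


Scanning records for department = Operations
  No matches found
Count: 0

ANSWER: 0


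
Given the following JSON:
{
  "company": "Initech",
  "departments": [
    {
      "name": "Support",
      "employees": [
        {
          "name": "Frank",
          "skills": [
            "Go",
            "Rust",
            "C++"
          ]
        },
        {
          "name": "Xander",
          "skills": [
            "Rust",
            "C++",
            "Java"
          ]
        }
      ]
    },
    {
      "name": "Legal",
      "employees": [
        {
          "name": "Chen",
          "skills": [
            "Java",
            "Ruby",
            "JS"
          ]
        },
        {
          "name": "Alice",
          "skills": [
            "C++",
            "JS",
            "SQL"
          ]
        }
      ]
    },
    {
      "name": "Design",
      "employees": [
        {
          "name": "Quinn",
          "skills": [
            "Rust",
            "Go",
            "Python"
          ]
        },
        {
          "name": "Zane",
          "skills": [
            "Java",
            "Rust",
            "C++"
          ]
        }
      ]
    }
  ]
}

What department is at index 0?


Path: departments[0].name
Value: Support

ANSWER: Support


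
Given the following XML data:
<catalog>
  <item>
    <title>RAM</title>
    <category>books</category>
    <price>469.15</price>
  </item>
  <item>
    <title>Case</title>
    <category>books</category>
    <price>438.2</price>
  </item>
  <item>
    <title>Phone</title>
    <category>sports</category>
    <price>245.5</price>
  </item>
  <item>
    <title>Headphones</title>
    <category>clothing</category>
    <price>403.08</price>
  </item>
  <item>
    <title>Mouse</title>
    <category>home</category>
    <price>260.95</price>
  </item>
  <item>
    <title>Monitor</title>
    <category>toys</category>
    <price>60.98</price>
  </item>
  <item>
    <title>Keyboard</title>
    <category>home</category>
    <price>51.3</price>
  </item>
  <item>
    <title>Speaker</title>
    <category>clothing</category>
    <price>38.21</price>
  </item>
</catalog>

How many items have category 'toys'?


Scanning <item> elements for <category>toys</category>:
  Item 6: Monitor -> MATCH
Count: 1

ANSWER: 1


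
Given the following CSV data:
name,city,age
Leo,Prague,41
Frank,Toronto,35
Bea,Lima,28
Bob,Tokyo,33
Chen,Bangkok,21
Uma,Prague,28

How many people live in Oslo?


Scanning city column for 'Oslo':
Total matches: 0

ANSWER: 0


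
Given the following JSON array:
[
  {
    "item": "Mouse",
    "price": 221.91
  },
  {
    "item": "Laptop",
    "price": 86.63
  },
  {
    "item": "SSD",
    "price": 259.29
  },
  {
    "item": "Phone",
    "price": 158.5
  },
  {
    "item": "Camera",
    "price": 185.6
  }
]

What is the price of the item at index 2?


Array index 2 -> SSD
price = 259.29

ANSWER: 259.29


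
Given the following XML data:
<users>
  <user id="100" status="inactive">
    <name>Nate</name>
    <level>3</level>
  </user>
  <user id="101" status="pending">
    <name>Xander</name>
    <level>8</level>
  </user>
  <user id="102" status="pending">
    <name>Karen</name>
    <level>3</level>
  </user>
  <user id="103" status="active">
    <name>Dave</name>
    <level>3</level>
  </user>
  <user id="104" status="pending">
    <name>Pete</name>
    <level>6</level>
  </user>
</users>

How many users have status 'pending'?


Counting users with status='pending':
  Xander (id=101) -> MATCH
  Karen (id=102) -> MATCH
  Pete (id=104) -> MATCH
Count: 3

ANSWER: 3


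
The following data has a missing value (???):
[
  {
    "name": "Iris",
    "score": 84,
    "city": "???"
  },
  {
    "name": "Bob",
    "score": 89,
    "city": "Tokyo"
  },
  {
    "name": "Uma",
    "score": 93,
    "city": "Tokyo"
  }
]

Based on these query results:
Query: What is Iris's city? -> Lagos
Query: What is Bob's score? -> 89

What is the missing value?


The missing value is Iris's city
From query: Iris's city = Lagos

ANSWER: Lagos


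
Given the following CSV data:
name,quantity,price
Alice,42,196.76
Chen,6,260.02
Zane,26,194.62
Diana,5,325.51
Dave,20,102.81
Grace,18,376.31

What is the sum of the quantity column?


Values in 'quantity' column:
  Row 1: 42
  Row 2: 6
  Row 3: 26
  Row 4: 5
  Row 5: 20
  Row 6: 18
Sum = 42 + 6 + 26 + 5 + 20 + 18 = 117

ANSWER: 117


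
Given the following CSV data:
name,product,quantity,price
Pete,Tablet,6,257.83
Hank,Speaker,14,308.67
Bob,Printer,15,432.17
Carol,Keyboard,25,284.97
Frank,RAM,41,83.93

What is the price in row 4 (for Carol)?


Row 4: Carol
Column 'price' = 284.97

ANSWER: 284.97


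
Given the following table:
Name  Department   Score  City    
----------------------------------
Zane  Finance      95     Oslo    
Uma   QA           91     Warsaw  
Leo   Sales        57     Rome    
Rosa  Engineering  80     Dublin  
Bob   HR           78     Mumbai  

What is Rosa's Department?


Row 4: Rosa
Department = Engineering

ANSWER: Engineering


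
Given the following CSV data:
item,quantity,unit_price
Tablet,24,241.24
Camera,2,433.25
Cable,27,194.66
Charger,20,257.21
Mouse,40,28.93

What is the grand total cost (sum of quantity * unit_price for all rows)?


Computing row totals:
  Tablet: 24 * 241.24 = 5789.76
  Camera: 2 * 433.25 = 866.5
  Cable: 27 * 194.66 = 5255.82
  Charger: 20 * 257.21 = 5144.2
  Mouse: 40 * 28.93 = 1157.2
Grand total = 5789.76 + 866.5 + 5255.82 + 5144.2 + 1157.2 = 18213.48

ANSWER: 18213.48


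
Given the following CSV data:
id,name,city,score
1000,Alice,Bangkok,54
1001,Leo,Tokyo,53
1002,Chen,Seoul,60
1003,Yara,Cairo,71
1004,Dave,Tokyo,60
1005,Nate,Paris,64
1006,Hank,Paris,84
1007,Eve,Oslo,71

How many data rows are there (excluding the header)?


Counting rows (excluding header):
Header: id,name,city,score
Data rows: 8

ANSWER: 8


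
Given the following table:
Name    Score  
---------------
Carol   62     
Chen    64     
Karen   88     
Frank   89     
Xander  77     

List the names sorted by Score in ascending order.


Sorting by Score (ascending):
  Carol: 62
  Chen: 64
  Xander: 77
  Karen: 88
  Frank: 89


ANSWER: Carol, Chen, Xander, Karen, Frank


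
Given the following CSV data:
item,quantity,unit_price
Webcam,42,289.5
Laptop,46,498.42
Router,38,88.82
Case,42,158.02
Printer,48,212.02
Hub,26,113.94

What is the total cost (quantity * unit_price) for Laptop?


Row: Laptop
quantity = 46
unit_price = 498.42
total = 46 * 498.42 = 22927.32

ANSWER: 22927.32


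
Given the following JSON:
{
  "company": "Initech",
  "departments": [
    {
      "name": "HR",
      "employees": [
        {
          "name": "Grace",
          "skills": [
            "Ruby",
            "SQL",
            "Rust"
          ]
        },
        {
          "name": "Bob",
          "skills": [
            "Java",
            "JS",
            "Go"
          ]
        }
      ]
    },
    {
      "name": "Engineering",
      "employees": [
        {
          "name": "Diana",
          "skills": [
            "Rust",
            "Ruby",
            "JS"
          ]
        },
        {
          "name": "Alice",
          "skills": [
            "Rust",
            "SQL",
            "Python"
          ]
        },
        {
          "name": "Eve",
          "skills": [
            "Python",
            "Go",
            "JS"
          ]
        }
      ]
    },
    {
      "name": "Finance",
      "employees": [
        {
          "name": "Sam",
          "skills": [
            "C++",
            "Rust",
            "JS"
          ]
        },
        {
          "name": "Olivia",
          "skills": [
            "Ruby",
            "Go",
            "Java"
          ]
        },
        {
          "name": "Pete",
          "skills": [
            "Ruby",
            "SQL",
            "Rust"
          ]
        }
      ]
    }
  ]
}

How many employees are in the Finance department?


Path: departments[2].employees
Count: 3

ANSWER: 3


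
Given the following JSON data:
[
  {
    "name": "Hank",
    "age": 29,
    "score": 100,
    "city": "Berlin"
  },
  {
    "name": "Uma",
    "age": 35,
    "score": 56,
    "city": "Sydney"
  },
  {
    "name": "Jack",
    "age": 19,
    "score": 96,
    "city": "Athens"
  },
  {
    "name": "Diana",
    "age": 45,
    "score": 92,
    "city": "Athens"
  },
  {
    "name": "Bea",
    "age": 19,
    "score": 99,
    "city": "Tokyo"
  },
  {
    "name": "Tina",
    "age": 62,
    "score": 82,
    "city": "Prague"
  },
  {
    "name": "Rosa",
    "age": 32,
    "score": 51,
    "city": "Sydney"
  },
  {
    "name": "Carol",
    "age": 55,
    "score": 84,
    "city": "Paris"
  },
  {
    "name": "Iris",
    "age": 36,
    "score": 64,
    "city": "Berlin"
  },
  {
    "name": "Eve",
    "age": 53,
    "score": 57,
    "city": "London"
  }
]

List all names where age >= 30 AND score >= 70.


Checking both conditions:
  Hank (age=29, score=100) -> no
  Uma (age=35, score=56) -> no
  Jack (age=19, score=96) -> no
  Diana (age=45, score=92) -> YES
  Bea (age=19, score=99) -> no
  Tina (age=62, score=82) -> YES
  Rosa (age=32, score=51) -> no
  Carol (age=55, score=84) -> YES
  Iris (age=36, score=64) -> no
  Eve (age=53, score=57) -> no


ANSWER: Diana, Tina, Carol


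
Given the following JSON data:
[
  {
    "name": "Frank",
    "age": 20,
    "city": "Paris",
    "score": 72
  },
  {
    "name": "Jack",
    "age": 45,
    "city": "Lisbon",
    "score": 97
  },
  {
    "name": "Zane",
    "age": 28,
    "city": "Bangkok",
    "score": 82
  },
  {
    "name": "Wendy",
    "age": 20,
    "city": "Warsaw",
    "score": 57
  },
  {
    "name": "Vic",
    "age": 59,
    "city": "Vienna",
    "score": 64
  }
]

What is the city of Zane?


Looking up record where name = Zane
Record index: 2
Field 'city' = Bangkok

ANSWER: Bangkok


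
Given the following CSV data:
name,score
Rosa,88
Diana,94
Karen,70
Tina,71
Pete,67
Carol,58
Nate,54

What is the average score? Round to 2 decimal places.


Scores: 88, 94, 70, 71, 67, 58, 54
Sum = 502
Count = 7
Average = 502 / 7 = 71.71

ANSWER: 71.71


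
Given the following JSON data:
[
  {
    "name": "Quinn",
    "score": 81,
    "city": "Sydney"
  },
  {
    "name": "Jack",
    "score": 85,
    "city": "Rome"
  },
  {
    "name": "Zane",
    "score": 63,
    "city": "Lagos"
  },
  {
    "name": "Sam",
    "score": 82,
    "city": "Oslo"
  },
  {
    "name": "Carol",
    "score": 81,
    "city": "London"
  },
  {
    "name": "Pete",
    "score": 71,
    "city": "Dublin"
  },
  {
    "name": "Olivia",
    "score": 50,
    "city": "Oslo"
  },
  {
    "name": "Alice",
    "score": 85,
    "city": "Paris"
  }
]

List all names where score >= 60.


Filtering records where score >= 60:
  Quinn (score=81) -> YES
  Jack (score=85) -> YES
  Zane (score=63) -> YES
  Sam (score=82) -> YES
  Carol (score=81) -> YES
  Pete (score=71) -> YES
  Olivia (score=50) -> no
  Alice (score=85) -> YES


ANSWER: Quinn, Jack, Zane, Sam, Carol, Pete, Alice


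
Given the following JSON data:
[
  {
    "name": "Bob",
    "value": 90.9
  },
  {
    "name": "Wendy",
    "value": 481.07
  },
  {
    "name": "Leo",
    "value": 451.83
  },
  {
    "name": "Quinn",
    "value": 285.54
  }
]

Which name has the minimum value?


Comparing values:
  Bob: 90.9
  Wendy: 481.07
  Leo: 451.83
  Quinn: 285.54
Minimum: Bob (90.9)

ANSWER: Bob


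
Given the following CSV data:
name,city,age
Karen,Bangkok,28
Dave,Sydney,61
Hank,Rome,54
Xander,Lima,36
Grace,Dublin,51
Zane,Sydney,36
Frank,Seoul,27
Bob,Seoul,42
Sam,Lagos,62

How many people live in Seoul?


Scanning city column for 'Seoul':
  Row 7: Frank -> MATCH
  Row 8: Bob -> MATCH
Total matches: 2

ANSWER: 2


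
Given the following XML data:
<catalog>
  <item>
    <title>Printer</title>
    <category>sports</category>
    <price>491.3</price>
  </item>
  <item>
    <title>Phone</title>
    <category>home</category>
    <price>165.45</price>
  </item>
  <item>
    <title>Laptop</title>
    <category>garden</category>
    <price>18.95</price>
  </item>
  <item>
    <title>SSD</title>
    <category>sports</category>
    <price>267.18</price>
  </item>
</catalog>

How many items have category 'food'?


Scanning <item> elements for <category>food</category>:
Count: 0

ANSWER: 0


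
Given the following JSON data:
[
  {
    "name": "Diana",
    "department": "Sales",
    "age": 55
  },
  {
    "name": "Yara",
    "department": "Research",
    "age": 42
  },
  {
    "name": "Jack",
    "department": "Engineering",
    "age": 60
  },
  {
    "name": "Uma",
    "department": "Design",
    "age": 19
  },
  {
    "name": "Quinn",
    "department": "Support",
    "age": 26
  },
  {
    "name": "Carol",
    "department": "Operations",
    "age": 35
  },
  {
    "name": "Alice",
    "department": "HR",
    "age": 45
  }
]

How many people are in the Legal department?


Scanning records for department = Legal
  No matches found
Count: 0

ANSWER: 0
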